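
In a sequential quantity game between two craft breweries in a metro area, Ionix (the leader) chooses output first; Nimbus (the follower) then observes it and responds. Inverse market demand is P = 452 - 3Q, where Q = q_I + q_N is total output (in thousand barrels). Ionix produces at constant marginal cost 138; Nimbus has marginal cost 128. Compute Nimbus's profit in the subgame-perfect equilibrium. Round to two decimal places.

Solve by backward induction. Given q_I, the follower Nimbus maximises π_N = (452 - 3q_I - 3q_N)q_N - 128q_N.
Follower FOC: 324 - 3q_I - 6q_N = 0, so q_N(q_I) = (324 - 3q_I)/6.
Ionix substitutes q_N(q_I) into its own profit: π_I = q_I(452 - 3q_I - (324 - 3q_I)/2) - 138q_I = (290 - (3/2)q_I)q_I - 138q_I.
Leader FOC: 152 - 3q_I = 0, so q_I = 152/3.
Then q_N = (324 - 3·(152/3))/6 = 86/3.
Price P = 452 - 3·(238/3) = 214.
Nimbus's profit: (214 - 128)·(86/3) = 2465.3333.

2465.33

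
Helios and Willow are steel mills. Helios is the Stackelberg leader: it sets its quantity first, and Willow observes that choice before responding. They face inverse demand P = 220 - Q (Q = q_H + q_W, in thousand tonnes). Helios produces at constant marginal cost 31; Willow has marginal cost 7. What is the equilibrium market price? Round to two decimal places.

Solve by backward induction. Given q_H, the follower Willow maximises π_W = (220 - q_H - q_W)q_W - 7q_W.
∂π_W/∂q_W = 213 - q_H - 2q_W = 0 gives the reaction function q_W = (213 - q_H)/2.
The leader anticipates this reaction. Substituting into P = 220 - Q gives P = 227/2 - (1/2)q_H, so π_H = (227/2 - (1/2)q_H)q_H - 31q_H.
The leader's first-order condition 165/2 - q_H = 0 yields q_H = 165/2.
Then q_W = (213 - 165/2)/2 = 261/4.
Total output Q = 591/4, so price P = 220 - 591/4 = 289/4.

72.25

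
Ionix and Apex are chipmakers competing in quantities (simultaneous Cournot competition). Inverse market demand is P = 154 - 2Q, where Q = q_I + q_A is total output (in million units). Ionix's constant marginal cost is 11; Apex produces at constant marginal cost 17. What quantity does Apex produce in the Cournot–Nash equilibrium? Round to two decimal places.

21.83

Ionix's profit: π_I = (154 - 2Q)q_I - (11q_I). Setting ∂π_I/∂q_I = 0: 143 - 4q_I - 2(q_A) = 0.
Apex's profit: π_A = (154 - 2Q)q_A - (17q_A). Setting ∂π_A/∂q_A = 0: 137 - 4q_A - 2(q_I) = 0.
Rearranging gives the reaction functions q_I = (143 - 2q_A)/4 and q_A = (137 - 2q_I)/4.
Substituting one into the other gives q_I = 149/6 and q_A = 131/6.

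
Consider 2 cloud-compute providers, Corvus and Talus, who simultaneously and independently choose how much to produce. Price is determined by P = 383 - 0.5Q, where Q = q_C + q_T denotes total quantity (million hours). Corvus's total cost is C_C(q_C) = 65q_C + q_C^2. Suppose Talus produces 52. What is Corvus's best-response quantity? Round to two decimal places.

97.33

With the rival's output fixed at 52, Corvus's profit is π_C = (383 - (1/2)·52 - (1/2)q_C)q_C - (65q_C + q_C²) = (357 - (1/2)q_C)q_C - (65q_C + q_C²).
∂π_C/∂q_C = 292 - 3q_C = 0, so q_C = 292/3.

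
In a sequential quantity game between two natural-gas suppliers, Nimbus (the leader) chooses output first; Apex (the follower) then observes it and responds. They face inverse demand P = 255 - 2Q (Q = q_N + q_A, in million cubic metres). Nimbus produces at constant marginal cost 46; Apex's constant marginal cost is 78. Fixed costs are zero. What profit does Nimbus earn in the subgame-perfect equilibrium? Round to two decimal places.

3630.06

The follower Apex best-responds to any q_N: π_A = (255 - 2Q)q_A - 78q_A.
Setting the follower's marginal profit to zero, 177 - 2q_N - 4q_A = 0, i.e. q_A = (177 - 2q_N)/4.
Nimbus substitutes q_A(q_N) into its own profit: π_N = q_N(255 - 2q_N - (177 - 2q_N)/2) - 46q_N = (333/2 - q_N)q_N - 46q_N.
Leader FOC: 241/2 - 2q_N = 0, so q_N = 241/4.
Then q_A = (177 - 2·(241/4))/4 = 113/8.
Price P = 255 - 2·(595/8) = 425/4.
Nimbus's profit: (425/4 - 46)·(241/4) = 3630.0625.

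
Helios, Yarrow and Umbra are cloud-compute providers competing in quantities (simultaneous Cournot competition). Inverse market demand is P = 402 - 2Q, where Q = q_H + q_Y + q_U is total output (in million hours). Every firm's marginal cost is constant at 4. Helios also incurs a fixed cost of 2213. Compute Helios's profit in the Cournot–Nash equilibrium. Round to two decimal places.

2737.13

Each firm earns π_i = (402 - 2Q)q_i - 4q_i.
First-order condition (treating rivals' output as given): 398 - 4q_i - 2·Σ_{j≠i} q_j = 0.
With identical firms every q_j equals q_i, so Σ_{j≠i} q_j = 2q_i and 398 = 8q_i, giving q_i = 199/4.
Price P = 402 - 2·(597/4) = 207/2.
Helios's profit: (207/2 - 4)·(199/4) - 2213 = 2737.1250.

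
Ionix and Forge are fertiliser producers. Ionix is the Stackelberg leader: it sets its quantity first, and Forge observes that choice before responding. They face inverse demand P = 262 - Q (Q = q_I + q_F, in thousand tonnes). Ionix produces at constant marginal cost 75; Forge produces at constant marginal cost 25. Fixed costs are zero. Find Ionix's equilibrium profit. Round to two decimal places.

2346.13

Solve by backward induction. Given q_I, the follower Forge maximises π_F = (262 - q_I - q_F)q_F - 25q_F.
∂π_F/∂q_F = 237 - q_I - 2q_F = 0 gives the reaction function q_F = (237 - q_I)/2.
Ionix substitutes q_F(q_I) into its own profit: π_I = q_I(262 - q_I - (237 - q_I)/2) - 75q_I = (287/2 - (1/2)q_I)q_I - 75q_I.
Maximising: ∂π_I/∂q_I = 137/2 - q_I = 0, giving q_I = 137/2.
Then q_F = (237 - 137/2)/2 = 337/4.
Price P = 262 - 611/4 = 437/4.
Ionix's profit: (437/4 - 75)·(137/2) = 2346.1250.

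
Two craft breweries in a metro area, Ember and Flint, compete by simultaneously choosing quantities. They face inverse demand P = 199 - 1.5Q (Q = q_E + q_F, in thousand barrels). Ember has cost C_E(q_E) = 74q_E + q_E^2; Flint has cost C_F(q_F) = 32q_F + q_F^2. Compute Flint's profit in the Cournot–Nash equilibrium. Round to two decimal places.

2025.15

Ember's profit: π_E = (199 - 1.5Q)q_E - (74q_E + q_E²). Setting ∂π_E/∂q_E = 0: 125 - 5q_E - (3/2)(q_F) = 0.
Flint's profit: π_F = (199 - 1.5Q)q_F - (32q_F + q_F²). Setting ∂π_F/∂q_F = 0: 167 - 5q_F - (3/2)(q_E) = 0.
Rearranging gives the reaction functions q_E = (125 - (3/2)q_F)/5 and q_F = (167 - (3/2)q_E)/5.
Substituting one into the other gives q_E = 214/13 and q_F = 370/13.
Price P = 199 - (3/2)·(584/13) = 1711/13.
Flint's profit: (1711/13)·(370/13) - 32·(370/13) - (370/13)² = 2025.1479.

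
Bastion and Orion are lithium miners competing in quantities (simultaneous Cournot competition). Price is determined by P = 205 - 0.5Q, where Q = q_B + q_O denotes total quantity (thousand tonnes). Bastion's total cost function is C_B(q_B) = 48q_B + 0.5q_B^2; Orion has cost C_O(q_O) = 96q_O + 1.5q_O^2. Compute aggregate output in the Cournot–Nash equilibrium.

92

Bastion's profit: π_B = (205 - 0.5Q)q_B - (48q_B + (1/2)q_B²). Setting ∂π_B/∂q_B = 0: 157 - 2q_B - (1/2)(q_O) = 0.
Orion's first-order condition: 109 - 4q_O - (1/2)(q_B) = 0.
So q_B = (157 - (1/2)q_O)/2 and q_O = (109 - (1/2)q_B)/4.
Substituting one into the other gives q_B = 74 and q_O = 18.
Total output Q = 74 + 18 = 92.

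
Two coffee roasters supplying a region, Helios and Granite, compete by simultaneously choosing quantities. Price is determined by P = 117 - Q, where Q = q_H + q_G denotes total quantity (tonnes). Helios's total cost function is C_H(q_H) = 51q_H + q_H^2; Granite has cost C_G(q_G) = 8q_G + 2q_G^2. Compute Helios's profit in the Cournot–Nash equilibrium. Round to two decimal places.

Helios's profit: π_H = (117 - Q)q_H - (51q_H + q_H²). Setting ∂π_H/∂q_H = 0: 66 - 4q_H - (q_G) = 0.
Granite's profit: π_G = (117 - Q)q_G - (8q_G + 2q_G²). Setting ∂π_G/∂q_G = 0: 109 - 6q_G - (q_H) = 0.
Rearranging gives the reaction functions q_H = (66 - q_G)/4 and q_G = (109 - q_H)/6.
Solving the pair: q_H = 287/23, q_G = 370/23.
Price P = 117 - 657/23 = 88.4348.
Helios's profit: 88.4348·(287/23) - 51·(287/23) - (287/23)² = 311.4140.

311.41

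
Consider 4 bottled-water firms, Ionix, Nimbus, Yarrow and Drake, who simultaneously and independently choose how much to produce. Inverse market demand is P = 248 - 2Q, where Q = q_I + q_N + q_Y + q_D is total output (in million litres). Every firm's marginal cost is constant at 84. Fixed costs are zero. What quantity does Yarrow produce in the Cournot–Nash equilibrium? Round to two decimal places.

16.40

Each firm earns π_i = (248 - 2Q)q_i - 84q_i.
First-order condition (treating rivals' output as given): 164 - 4q_i - 2·Σ_{j≠i} q_j = 0.
With identical firms every q_j equals q_i, so Σ_{j≠i} q_j = 3q_i and 164 = 10q_i, giving q_i = 82/5.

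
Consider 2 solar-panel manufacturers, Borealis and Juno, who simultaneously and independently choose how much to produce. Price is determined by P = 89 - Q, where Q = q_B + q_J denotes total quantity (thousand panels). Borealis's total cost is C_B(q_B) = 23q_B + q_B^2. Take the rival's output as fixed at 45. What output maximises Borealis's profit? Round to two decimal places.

5.25

With the rival's output fixed at 45, Borealis's profit is π_B = (89 - 45 - q_B)q_B - (23q_B + q_B²) = (44 - q_B)q_B - (23q_B + q_B²).
∂π_B/∂q_B = 21 - 4q_B = 0, so q_B = 21/4.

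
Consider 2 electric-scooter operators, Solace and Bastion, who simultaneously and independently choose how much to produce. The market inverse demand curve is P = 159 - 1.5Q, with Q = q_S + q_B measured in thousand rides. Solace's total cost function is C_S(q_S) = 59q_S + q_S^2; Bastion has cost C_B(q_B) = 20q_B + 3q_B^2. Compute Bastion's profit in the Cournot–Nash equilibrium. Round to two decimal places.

Solace's profit: π_S = (159 - 1.5Q)q_S - (59q_S + q_S²). Setting ∂π_S/∂q_S = 0: 100 - 5q_S - (3/2)(q_B) = 0.
Bastion's first-order condition: 139 - 9q_B - (3/2)(q_S) = 0.
So q_S = (100 - (3/2)q_B)/5 and q_B = (139 - (3/2)q_S)/9.
Substituting one into the other gives q_S = 922/57 and q_B = 12.7485.
Price P = 159 - (3/2)·28.9240 = 115.6140.
Bastion's profit: 115.6140·12.7485 - 20·12.7485 - 3·12.7485² = 731.3635.

731.36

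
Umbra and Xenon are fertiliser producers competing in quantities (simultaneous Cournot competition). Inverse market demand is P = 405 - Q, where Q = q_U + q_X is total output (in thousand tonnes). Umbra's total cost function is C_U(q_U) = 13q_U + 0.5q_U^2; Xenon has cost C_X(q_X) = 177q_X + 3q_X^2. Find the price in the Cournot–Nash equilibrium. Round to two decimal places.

Umbra's profit: π_U = (405 - Q)q_U - (13q_U + (1/2)q_U²). Setting ∂π_U/∂q_U = 0: 392 - 3q_U - (q_X) = 0.
Xenon's profit: π_X = (405 - Q)q_X - (177q_X + 3q_X²). Setting ∂π_X/∂q_X = 0: 228 - 8q_X - (q_U) = 0.
Rearranging gives the reaction functions q_U = (392 - q_X)/3 and q_X = (228 - q_U)/8.
Solving the pair: q_U = 126.4348, q_X = 292/23.
Total output Q = 139.1304, so price P = 405 - 139.1304 = 265.8696.

265.87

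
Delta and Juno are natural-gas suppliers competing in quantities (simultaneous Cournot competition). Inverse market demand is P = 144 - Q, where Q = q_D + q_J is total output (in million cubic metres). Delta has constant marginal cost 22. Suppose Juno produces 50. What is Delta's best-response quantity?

36

With the rival's output fixed at 50, Delta's profit is π_D = (144 - 50 - q_D)q_D - (22q_D) = (94 - q_D)q_D - (22q_D).
∂π_D/∂q_D = 72 - 2q_D = 0, so q_D = 36.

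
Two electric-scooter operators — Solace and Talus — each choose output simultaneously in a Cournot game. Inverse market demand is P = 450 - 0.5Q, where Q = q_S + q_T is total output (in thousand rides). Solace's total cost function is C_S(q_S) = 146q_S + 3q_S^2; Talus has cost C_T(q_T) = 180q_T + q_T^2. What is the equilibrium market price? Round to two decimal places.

389.40

Solace's profit: π_S = (450 - 0.5Q)q_S - (146q_S + 3q_S²). Setting ∂π_S/∂q_S = 0: 304 - 7q_S - (1/2)(q_T) = 0.
Talus's profit: π_T = (450 - 0.5Q)q_T - (180q_T + q_T²). Setting ∂π_T/∂q_T = 0: 270 - 3q_T - (1/2)(q_S) = 0.
So q_S = (304 - (1/2)q_T)/7 and q_T = (270 - (1/2)q_S)/3.
Solving the pair: q_S = 37.4458, q_T = 83.7590.
Total output Q = 121.2048, so price P = 450 - (1/2)·121.2048 = 389.3976.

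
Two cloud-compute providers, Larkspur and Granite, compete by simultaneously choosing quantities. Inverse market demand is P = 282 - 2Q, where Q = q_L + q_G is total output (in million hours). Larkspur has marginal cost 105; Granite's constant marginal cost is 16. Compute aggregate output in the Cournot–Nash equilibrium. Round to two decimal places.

Larkspur's profit: π_L = (282 - 2Q)q_L - (105q_L). Setting ∂π_L/∂q_L = 0: 177 - 4q_L - 2(q_G) = 0.
Granite's first-order condition: 266 - 4q_G - 2(q_L) = 0.
So q_L = (177 - 2q_G)/4 and q_G = (266 - 2q_L)/4.
Substituting one into the other gives q_L = 44/3 and q_G = 355/6.
Total output Q = 44/3 + 355/6 = 443/6.

73.83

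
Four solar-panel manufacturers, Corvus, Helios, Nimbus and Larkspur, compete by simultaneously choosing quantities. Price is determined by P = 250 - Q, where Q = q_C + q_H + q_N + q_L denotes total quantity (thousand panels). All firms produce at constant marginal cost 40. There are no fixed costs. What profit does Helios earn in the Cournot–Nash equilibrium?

A representative firm's profit is π_i = q_i(250 - Q) - 40q_i.
First-order condition (treating rivals' output as given): 210 - 2q_i - Σ_{j≠i} q_j = 0.
With identical firms every q_j equals q_i, so Σ_{j≠i} q_j = 3q_i and 210 = 5q_i, giving q_i = 42.
Price P = 250 - 168 = 82.
Helios's profit: (82 - 40)·42 = 1764.

1764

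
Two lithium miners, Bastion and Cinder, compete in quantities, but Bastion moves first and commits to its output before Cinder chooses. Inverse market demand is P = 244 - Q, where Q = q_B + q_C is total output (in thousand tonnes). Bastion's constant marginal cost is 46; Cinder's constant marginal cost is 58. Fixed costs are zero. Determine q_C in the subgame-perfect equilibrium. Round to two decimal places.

40.50

Solve by backward induction. Given q_B, the follower Cinder maximises π_C = (244 - q_B - q_C)q_C - 58q_C.
∂π_C/∂q_C = 186 - q_B - 2q_C = 0 gives the reaction function q_C = (186 - q_B)/2.
Bastion substitutes q_C(q_B) into its own profit: π_B = q_B(244 - q_B - (186 - q_B)/2) - 46q_B = (151 - (1/2)q_B)q_B - 46q_B.
Maximising: ∂π_B/∂q_B = 105 - q_B = 0, giving q_B = 105.
Then q_C = (186 - 105)/2 = 81/2.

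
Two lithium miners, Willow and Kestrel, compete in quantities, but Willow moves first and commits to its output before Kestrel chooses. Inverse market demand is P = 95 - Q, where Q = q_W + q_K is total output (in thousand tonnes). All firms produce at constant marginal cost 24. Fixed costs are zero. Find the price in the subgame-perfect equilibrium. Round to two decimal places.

41.75

The follower Kestrel best-responds to any q_W: π_K = (95 - Q)q_K - 24q_K.
Setting the follower's marginal profit to zero, 71 - q_W - 2q_K = 0, i.e. q_K = (71 - q_W)/2.
Willow substitutes q_K(q_W) into its own profit: π_W = q_W(95 - q_W - (71 - q_W)/2) - 24q_W = (119/2 - (1/2)q_W)q_W - 24q_W.
The leader's first-order condition 71/2 - q_W = 0 yields q_W = 71/2.
Then q_K = (71 - 71/2)/2 = 71/4.
Total output Q = 213/4, so price P = 95 - 213/4 = 167/4.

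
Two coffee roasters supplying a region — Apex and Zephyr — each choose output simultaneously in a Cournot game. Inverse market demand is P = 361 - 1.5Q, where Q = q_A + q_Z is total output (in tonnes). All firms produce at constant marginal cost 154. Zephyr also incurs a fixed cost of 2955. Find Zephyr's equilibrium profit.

219

Each firm earns π_i = (361 - 1.5Q)q_i - 154q_i.
Setting ∂π_i/∂q_i = 0 with rivals' quantities fixed: 207 - 3q_i - (3/2)q_j = 0.
With identical firms every q_j equals q_i, so q_j = q_i and 207 = (9/2)q_i, giving q_i = 46.
Price P = 361 - (3/2)·92 = 223.
Zephyr's profit: (223 - 154)·46 - 2955 = 219.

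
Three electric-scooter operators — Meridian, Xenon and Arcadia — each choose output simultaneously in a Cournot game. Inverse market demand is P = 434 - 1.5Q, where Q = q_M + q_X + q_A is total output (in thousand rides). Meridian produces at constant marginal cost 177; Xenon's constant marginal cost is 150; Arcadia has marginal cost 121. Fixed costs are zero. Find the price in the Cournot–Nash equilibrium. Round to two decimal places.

Meridian's profit: π_M = (434 - 1.5Q)q_M - (177q_M). Setting ∂π_M/∂q_M = 0: 257 - 3q_M - (3/2)(q_X + q_A) = 0.
Xenon's first-order condition: 284 - 3q_X - (3/2)(q_M + q_A) = 0.
Arcadia's first-order condition: 313 - 3q_A - (3/2)(q_M + q_X) = 0.
Summing all 3 equations gives 854 − 6Q = 0, hence Q = 427/3.
Back-substituting: q_M = (257 − 427/2)/(3/2) = 29, q_X = (284 − 427/2)/(3/2) = 47, q_A = (313 − 427/2)/(3/2) = 199/3.
Total output Q = 427/3, so price P = 434 - (3/2)·(427/3) = 441/2.

220.50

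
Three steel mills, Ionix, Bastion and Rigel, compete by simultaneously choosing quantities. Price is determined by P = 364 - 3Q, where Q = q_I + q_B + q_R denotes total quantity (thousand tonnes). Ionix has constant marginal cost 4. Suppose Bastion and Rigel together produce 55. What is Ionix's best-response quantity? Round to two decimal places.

32.50

With rivals' combined output fixed at 55, Ionix's profit is π_I = (364 - 3·55 - 3q_I)q_I - (4q_I) = (199 - 3q_I)q_I - (4q_I).
∂π_I/∂q_I = 195 - 6q_I = 0, so q_I = 65/2.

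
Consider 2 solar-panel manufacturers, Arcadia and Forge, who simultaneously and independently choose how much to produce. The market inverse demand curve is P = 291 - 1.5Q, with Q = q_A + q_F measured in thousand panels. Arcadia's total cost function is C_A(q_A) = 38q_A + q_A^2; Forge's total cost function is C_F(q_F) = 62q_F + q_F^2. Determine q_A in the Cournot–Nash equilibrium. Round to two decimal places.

Arcadia's profit: π_A = (291 - 1.5Q)q_A - (38q_A + q_A²). Setting ∂π_A/∂q_A = 0: 253 - 5q_A - (3/2)(q_F) = 0.
Forge's profit: π_F = (291 - 1.5Q)q_F - (62q_F + q_F²). Setting ∂π_F/∂q_F = 0: 229 - 5q_F - (3/2)(q_A) = 0.
Best responses: q_A = (253 - (3/2)q_F)/5, q_F = (229 - (3/2)q_A)/5.
Solving the pair: q_A = 40.5055, q_F = 33.6484.

40.51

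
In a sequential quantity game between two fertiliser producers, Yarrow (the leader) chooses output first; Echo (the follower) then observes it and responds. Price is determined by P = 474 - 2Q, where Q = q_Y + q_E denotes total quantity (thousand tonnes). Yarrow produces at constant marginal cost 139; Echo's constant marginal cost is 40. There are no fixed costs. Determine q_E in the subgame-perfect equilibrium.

79

The follower Echo best-responds to any q_Y: π_E = (474 - 2Q)q_E - 40q_E.
Setting the follower's marginal profit to zero, 434 - 2q_Y - 4q_E = 0, i.e. q_E = (434 - 2q_Y)/4.
The leader anticipates this reaction. Substituting into P = 474 - 2Q gives P = 257 - q_Y, so π_Y = (257 - q_Y)q_Y - 139q_Y.
The leader's first-order condition 118 - 2q_Y = 0 yields q_Y = 59.
Then q_E = (434 - 2·59)/4 = 79.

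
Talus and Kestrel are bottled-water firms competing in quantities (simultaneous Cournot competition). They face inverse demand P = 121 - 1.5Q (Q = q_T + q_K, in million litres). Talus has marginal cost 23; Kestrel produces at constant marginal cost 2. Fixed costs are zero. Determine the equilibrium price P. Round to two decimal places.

Talus's profit: π_T = (121 - 1.5Q)q_T - (23q_T). Setting ∂π_T/∂q_T = 0: 98 - 3q_T - (3/2)(q_K) = 0.
Kestrel's first-order condition: 119 - 3q_K - (3/2)(q_T) = 0.
So q_T = (98 - (3/2)q_K)/3 and q_K = (119 - (3/2)q_T)/3.
Solving the pair: q_T = 154/9, q_K = 280/9.
Total output Q = 434/9, so price P = 121 - (3/2)·(434/9) = 146/3.

48.67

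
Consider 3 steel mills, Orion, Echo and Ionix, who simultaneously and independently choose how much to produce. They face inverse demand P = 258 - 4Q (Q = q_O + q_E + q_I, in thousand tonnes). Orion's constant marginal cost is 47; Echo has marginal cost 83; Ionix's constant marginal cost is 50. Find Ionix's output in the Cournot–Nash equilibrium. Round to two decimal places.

14.88

Orion's profit: π_O = (258 - 4Q)q_O - (47q_O). Setting ∂π_O/∂q_O = 0: 211 - 8q_O - 4(q_E + q_I) = 0.
Echo's profit: π_E = (258 - 4Q)q_E - (83q_E). Setting ∂π_E/∂q_E = 0: 175 - 8q_E - 4(q_O + q_I) = 0.
Ionix's profit: π_I = (258 - 4Q)q_I - (50q_I). Setting ∂π_I/∂q_I = 0: 208 - 8q_I - 4(q_O + q_E) = 0.
Adding the 3 conditions: 594 − 8Q − 8Q = 0, i.e. Q = 297/8.
Back-substituting: q_O = (211 − 297/2)/4 = 125/8, q_E = (175 − 297/2)/4 = 53/8, q_I = (208 − 297/2)/4 = 119/8.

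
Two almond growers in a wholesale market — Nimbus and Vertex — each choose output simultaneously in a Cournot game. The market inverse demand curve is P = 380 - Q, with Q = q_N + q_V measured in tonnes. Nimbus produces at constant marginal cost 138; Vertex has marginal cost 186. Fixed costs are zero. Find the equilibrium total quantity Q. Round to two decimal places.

145.33

Nimbus's profit: π_N = (380 - Q)q_N - (138q_N). Setting ∂π_N/∂q_N = 0: 242 - 2q_N - (q_V) = 0.
Vertex's first-order condition: 194 - 2q_V - (q_N) = 0.
Best responses: q_N = (242 - q_V)/2, q_V = (194 - q_N)/2.
Solving the pair: q_N = 290/3, q_V = 146/3.
Total output Q = 290/3 + 146/3 = 436/3.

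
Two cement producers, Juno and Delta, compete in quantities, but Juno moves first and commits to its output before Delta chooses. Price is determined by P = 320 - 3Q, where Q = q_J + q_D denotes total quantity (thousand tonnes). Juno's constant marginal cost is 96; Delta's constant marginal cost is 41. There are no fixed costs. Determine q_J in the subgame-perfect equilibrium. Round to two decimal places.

Solve by backward induction. Given q_J, the follower Delta maximises π_D = (320 - 3q_J - 3q_D)q_D - 41q_D.
Setting the follower's marginal profit to zero, 279 - 3q_J - 6q_D = 0, i.e. q_D = (279 - 3q_J)/6.
The leader anticipates this reaction. Substituting into P = 320 - 3Q gives P = 361/2 - (3/2)q_J, so π_J = (361/2 - (3/2)q_J)q_J - 96q_J.
The leader's first-order condition 169/2 - 3q_J = 0 yields q_J = 169/6.
Then q_D = (279 - 3·(169/6))/6 = 389/12.

28.17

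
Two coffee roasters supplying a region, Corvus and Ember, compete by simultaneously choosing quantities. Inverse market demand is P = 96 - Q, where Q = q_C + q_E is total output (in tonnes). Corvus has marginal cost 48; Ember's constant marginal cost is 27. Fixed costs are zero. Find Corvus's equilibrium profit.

Corvus's profit: π_C = (96 - Q)q_C - (48q_C). Setting ∂π_C/∂q_C = 0: 48 - 2q_C - (q_E) = 0.
Ember's profit: π_E = (96 - Q)q_E - (27q_E). Setting ∂π_E/∂q_E = 0: 69 - 2q_E - (q_C) = 0.
So q_C = (48 - q_E)/2 and q_E = (69 - q_C)/2.
Substituting one into the other gives q_C = 9 and q_E = 30.
Price P = 96 - 39 = 57.
Corvus's profit: (57 - 48)·9 = 81.

81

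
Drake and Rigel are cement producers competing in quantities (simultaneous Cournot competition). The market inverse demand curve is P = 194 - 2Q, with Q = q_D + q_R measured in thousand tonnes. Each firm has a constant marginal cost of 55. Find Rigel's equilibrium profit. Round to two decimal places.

1073.39

A representative firm's profit is π_i = q_i(194 - 2Q) - 55q_i.
First-order condition (treating rivals' output as given): 139 - 4q_i - 2q_j = 0.
With identical firms every q_j equals q_i, so q_j = q_i and 139 = 6q_i, giving q_i = 139/6.
Price P = 194 - 2·(139/3) = 304/3.
Rigel's profit: (304/3 - 55)·(139/6) = 1073.3889.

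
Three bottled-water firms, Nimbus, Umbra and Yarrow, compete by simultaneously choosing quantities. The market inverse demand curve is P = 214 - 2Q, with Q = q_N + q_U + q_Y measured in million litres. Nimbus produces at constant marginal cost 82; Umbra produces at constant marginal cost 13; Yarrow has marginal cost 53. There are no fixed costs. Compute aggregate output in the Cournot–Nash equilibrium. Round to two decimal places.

61.75

Nimbus's profit: π_N = (214 - 2Q)q_N - (82q_N). Setting ∂π_N/∂q_N = 0: 132 - 4q_N - 2(q_U + q_Y) = 0.
Umbra's profit: π_U = (214 - 2Q)q_U - (13q_U). Setting ∂π_U/∂q_U = 0: 201 - 4q_U - 2(q_N + q_Y) = 0.
Yarrow's first-order condition: 161 - 4q_Y - 2(q_N + q_U) = 0.
Adding the 3 first-order conditions: 494 − 8Q = 0, so Q = 247/4.
Back-substituting: q_N = (132 − 247/2)/2 = 17/4, q_U = (201 − 247/2)/2 = 155/4, q_Y = (161 − 247/2)/2 = 75/4.
Total output Q = 17/4 + 155/4 + 75/4 = 247/4.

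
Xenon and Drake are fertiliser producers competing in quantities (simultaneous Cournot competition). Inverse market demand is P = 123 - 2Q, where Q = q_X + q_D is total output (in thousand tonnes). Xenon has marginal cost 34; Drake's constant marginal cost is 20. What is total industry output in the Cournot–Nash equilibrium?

32

Xenon's profit: π_X = (123 - 2Q)q_X - (34q_X). Setting ∂π_X/∂q_X = 0: 89 - 4q_X - 2(q_D) = 0.
Drake's first-order condition: 103 - 4q_D - 2(q_X) = 0.
Rearranging gives the reaction functions q_X = (89 - 2q_D)/4 and q_D = (103 - 2q_X)/4.
Substituting one into the other gives q_X = 25/2 and q_D = 39/2.
Total output Q = 25/2 + 39/2 = 32.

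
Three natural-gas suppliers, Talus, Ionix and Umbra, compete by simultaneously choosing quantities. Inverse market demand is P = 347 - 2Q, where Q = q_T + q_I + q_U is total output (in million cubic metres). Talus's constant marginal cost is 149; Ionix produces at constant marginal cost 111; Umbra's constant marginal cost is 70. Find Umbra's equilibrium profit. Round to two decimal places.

Talus's profit: π_T = (347 - 2Q)q_T - (149q_T). Setting ∂π_T/∂q_T = 0: 198 - 4q_T - 2(q_I + q_U) = 0.
Ionix's first-order condition: 236 - 4q_I - 2(q_T + q_U) = 0.
Umbra's first-order condition: 277 - 4q_U - 2(q_T + q_I) = 0.
Summing all 3 equations gives 711 − 8Q = 0, hence Q = 711/8.
Back-substituting: q_T = (198 − 711/4)/2 = 81/8, q_I = (236 − 711/4)/2 = 233/8, q_U = (277 − 711/4)/2 = 397/8.
Price P = 347 - 2·(711/8) = 677/4.
Umbra's profit: (677/4 - 70)·(397/8) = 4925.2813.

4925.28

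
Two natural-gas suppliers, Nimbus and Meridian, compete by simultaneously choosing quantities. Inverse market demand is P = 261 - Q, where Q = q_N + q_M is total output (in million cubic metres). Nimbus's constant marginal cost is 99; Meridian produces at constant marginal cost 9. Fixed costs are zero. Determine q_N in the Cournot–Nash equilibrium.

24

Nimbus's profit: π_N = (261 - Q)q_N - (99q_N). Setting ∂π_N/∂q_N = 0: 162 - 2q_N - (q_M) = 0.
Meridian's first-order condition: 252 - 2q_M - (q_N) = 0.
Rearranging gives the reaction functions q_N = (162 - q_M)/2 and q_M = (252 - q_N)/2.
Solving the pair: q_N = 24, q_M = 114.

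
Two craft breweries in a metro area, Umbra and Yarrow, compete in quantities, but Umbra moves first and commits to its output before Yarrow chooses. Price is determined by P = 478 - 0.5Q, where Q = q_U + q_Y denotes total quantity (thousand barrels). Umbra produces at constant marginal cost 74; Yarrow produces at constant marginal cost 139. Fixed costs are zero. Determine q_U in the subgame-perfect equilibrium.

469

The follower Yarrow best-responds to any q_U: π_Y = (478 - 0.5Q)q_Y - 139q_Y.
Setting the follower's marginal profit to zero, 339 - (1/2)q_U - q_Y = 0, i.e. q_Y = (339 - (1/2)q_U).
The leader anticipates this reaction. Substituting into P = 478 - 0.5Q gives P = 617/2 - (1/4)q_U, so π_U = (617/2 - (1/4)q_U)q_U - 74q_U.
Leader FOC: 469/2 - (1/2)q_U = 0, so q_U = 469.
Then q_Y = (339 - (1/2)·469) = 209/2.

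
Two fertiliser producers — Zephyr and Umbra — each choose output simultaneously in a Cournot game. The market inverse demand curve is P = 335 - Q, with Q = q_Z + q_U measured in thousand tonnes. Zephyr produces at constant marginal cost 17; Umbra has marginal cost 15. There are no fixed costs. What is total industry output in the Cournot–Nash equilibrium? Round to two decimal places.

Zephyr's profit: π_Z = (335 - Q)q_Z - (17q_Z). Setting ∂π_Z/∂q_Z = 0: 318 - 2q_Z - (q_U) = 0.
Umbra's profit: π_U = (335 - Q)q_U - (15q_U). Setting ∂π_U/∂q_U = 0: 320 - 2q_U - (q_Z) = 0.
Rearranging gives the reaction functions q_Z = (318 - q_U)/2 and q_U = (320 - q_Z)/2.
Solving the pair: q_Z = 316/3, q_U = 322/3.
Total output Q = 316/3 + 322/3 = 638/3.

212.67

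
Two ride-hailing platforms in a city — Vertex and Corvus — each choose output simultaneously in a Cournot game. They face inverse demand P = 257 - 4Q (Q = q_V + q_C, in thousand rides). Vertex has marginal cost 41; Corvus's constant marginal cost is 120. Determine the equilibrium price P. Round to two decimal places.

139.33

Vertex's profit: π_V = (257 - 4Q)q_V - (41q_V). Setting ∂π_V/∂q_V = 0: 216 - 8q_V - 4(q_C) = 0.
Corvus's profit: π_C = (257 - 4Q)q_C - (120q_C). Setting ∂π_C/∂q_C = 0: 137 - 8q_C - 4(q_V) = 0.
Rearranging gives the reaction functions q_V = (216 - 4q_C)/8 and q_C = (137 - 4q_V)/8.
Solving the pair: q_V = 295/12, q_C = 29/6.
Total output Q = 353/12, so price P = 257 - 4·(353/12) = 418/3.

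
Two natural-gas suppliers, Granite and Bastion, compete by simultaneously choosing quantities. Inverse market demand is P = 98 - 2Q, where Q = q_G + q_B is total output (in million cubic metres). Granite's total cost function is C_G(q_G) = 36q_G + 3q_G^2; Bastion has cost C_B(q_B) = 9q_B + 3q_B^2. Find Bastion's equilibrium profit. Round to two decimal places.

318.34

Granite's profit: π_G = (98 - 2Q)q_G - (36q_G + 3q_G²). Setting ∂π_G/∂q_G = 0: 62 - 10q_G - 2(q_B) = 0.
Bastion's first-order condition: 89 - 10q_B - 2(q_G) = 0.
Best responses: q_G = (62 - 2q_B)/10, q_B = (89 - 2q_G)/10.
Solving the pair: q_G = 221/48, q_B = 383/48.
Price P = 98 - 2·(151/12) = 437/6.
Bastion's profit: (437/6)·(383/48) - 9·(383/48) - 3(383/48)² = 318.3355.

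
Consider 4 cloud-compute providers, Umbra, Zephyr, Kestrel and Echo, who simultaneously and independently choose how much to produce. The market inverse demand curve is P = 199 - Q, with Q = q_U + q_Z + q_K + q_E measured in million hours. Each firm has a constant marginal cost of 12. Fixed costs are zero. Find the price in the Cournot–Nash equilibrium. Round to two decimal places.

Each firm earns π_i = (199 - Q)q_i - 12q_i.
First-order condition (treating rivals' output as given): 187 - 2q_i - Σ_{j≠i} q_j = 0.
With identical firms every q_j equals q_i, so Σ_{j≠i} q_j = 3q_i and 187 = 5q_i, giving q_i = 187/5.
Total output Q = 748/5, so price P = 199 - 748/5 = 247/5.

49.40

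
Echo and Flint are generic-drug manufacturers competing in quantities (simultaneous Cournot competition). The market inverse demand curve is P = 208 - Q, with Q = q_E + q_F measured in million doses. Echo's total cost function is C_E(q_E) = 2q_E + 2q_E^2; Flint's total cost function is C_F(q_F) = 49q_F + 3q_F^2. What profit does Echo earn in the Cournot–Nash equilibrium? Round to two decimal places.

3011.03

Echo's profit: π_E = (208 - Q)q_E - (2q_E + 2q_E²). Setting ∂π_E/∂q_E = 0: 206 - 6q_E - (q_F) = 0.
Flint's profit: π_F = (208 - Q)q_F - (49q_F + 3q_F²). Setting ∂π_F/∂q_F = 0: 159 - 8q_F - (q_E) = 0.
Rearranging gives the reaction functions q_E = (206 - q_F)/6 and q_F = (159 - q_E)/8.
Solving the pair: q_E = 1489/47, q_F = 748/47.
Price P = 208 - 47.5957 = 160.4043.
Echo's profit: 160.4043·(1489/47) - 2·(1489/47) - 2(1489/47)² = 3011.0290.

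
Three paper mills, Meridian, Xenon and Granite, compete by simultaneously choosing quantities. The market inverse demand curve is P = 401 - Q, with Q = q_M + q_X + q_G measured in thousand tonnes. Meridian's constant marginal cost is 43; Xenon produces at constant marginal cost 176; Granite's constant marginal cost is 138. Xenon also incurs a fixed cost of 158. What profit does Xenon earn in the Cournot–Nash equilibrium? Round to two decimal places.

24.25

Meridian's profit: π_M = (401 - Q)q_M - (43q_M). Setting ∂π_M/∂q_M = 0: 358 - 2q_M - (q_X + q_G) = 0.
Xenon's first-order condition: 225 - 2q_X - (q_M + q_G) = 0.
Granite's profit: π_G = (401 - Q)q_G - (138q_G). Setting ∂π_G/∂q_G = 0: 263 - 2q_G - (q_M + q_X) = 0.
Adding the 3 conditions: 846 − 2Q − 2Q = 0, i.e. Q = 423/2.
Back-substituting: q_M = (358 − 423/2) = 293/2, q_X = (225 − 423/2) = 27/2, q_G = (263 − 423/2) = 103/2.
Price P = 401 - 423/2 = 379/2.
Xenon's profit: (379/2 - 176)·(27/2) - 158 = 97/4.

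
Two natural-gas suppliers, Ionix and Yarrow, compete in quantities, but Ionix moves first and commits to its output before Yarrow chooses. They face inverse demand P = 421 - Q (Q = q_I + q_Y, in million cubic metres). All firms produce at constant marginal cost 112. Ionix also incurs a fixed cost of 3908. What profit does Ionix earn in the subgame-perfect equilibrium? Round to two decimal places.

Solve by backward induction. Given q_I, the follower Yarrow maximises π_Y = (421 - q_I - q_Y)q_Y - 112q_Y.
Setting the follower's marginal profit to zero, 309 - q_I - 2q_Y = 0, i.e. q_Y = (309 - q_I)/2.
The leader anticipates this reaction. Substituting into P = 421 - Q gives P = 533/2 - (1/2)q_I, so π_I = (533/2 - (1/2)q_I)q_I - 112q_I.
The leader's first-order condition 309/2 - q_I = 0 yields q_I = 309/2.
Then q_Y = (309 - 309/2)/2 = 309/4.
Price P = 421 - 927/4 = 757/4.
Ionix's profit: (757/4 - 112)·(309/2) - 3908 = 8027.1250.

8027.13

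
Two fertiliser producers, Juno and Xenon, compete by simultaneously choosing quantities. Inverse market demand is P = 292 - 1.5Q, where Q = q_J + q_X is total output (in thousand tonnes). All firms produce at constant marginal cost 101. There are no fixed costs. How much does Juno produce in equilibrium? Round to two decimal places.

Each firm earns π_i = (292 - 1.5Q)q_i - 101q_i.
First-order condition (treating rivals' output as given): 191 - 3q_i - (3/2)q_j = 0.
With identical firms every q_j equals q_i, so q_j = q_i and 191 = (9/2)q_i, giving q_i = 382/9.

42.44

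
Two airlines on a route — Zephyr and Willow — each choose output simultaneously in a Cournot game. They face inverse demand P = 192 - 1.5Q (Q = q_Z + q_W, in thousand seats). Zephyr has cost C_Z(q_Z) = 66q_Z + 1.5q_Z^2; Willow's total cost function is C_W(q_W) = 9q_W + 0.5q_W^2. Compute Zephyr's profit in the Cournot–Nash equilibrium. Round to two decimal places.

Zephyr's profit: π_Z = (192 - 1.5Q)q_Z - (66q_Z + (3/2)q_Z²). Setting ∂π_Z/∂q_Z = 0: 126 - 6q_Z - (3/2)(q_W) = 0.
Willow's first-order condition: 183 - 4q_W - (3/2)(q_Z) = 0.
Rearranging gives the reaction functions q_Z = (126 - (3/2)q_W)/6 and q_W = (183 - (3/2)q_Z)/4.
Solving the pair: q_Z = 306/29, q_W = 1212/29.
Price P = 192 - (3/2)·(1518/29) = 113.4828.
Zephyr's profit: 113.4828·(306/29) - 66·(306/29) - (3/2)(306/29)² = 334.0166.

334.02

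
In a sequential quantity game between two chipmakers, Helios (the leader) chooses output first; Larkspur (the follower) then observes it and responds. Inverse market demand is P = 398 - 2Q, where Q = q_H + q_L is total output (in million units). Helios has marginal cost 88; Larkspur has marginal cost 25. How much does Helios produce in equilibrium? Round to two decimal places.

Solve by backward induction. Given q_H, the follower Larkspur maximises π_L = (398 - 2q_H - 2q_L)q_L - 25q_L.
Setting the follower's marginal profit to zero, 373 - 2q_H - 4q_L = 0, i.e. q_L = (373 - 2q_H)/4.
The leader anticipates this reaction. Substituting into P = 398 - 2Q gives P = 423/2 - q_H, so π_H = (423/2 - q_H)q_H - 88q_H.
The leader's first-order condition 247/2 - 2q_H = 0 yields q_H = 247/4.
Then q_L = (373 - 2·(247/4))/4 = 499/8.

61.75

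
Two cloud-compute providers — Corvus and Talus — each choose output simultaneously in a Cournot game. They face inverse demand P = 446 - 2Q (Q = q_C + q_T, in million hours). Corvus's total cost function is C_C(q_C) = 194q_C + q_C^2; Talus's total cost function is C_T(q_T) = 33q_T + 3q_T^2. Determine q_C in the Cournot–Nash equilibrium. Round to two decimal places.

Corvus's profit: π_C = (446 - 2Q)q_C - (194q_C + q_C²). Setting ∂π_C/∂q_C = 0: 252 - 6q_C - 2(q_T) = 0.
Talus's profit: π_T = (446 - 2Q)q_T - (33q_T + 3q_T²). Setting ∂π_T/∂q_T = 0: 413 - 10q_T - 2(q_C) = 0.
So q_C = (252 - 2q_T)/6 and q_T = (413 - 2q_C)/10.
Solving the pair: q_C = 121/4, q_T = 141/4.

30.25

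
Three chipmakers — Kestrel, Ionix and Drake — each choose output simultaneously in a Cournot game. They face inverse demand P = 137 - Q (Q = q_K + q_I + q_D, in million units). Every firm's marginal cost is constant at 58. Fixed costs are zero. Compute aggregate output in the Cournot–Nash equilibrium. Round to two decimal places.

59.25

Each firm earns π_i = (137 - Q)q_i - 58q_i.
First-order condition (treating rivals' output as given): 79 - 2q_i - Σ_{j≠i} q_j = 0.
By symmetry each firm produces the same amount; substituting Σ_{j≠i} q_j = 2q_i yields q_i = 79/4.
Total output Q = 79/4 + 79/4 + 79/4 = 237/4.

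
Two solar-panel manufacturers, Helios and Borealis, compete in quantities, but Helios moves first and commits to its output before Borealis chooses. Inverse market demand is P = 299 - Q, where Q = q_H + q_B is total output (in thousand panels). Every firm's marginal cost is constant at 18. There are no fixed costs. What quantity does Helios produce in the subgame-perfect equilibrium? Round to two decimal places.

Solve by backward induction. Given q_H, the follower Borealis maximises π_B = (299 - q_H - q_B)q_B - 18q_B.
Follower FOC: 281 - q_H - 2q_B = 0, so q_B(q_H) = (281 - q_H)/2.
Helios substitutes q_B(q_H) into its own profit: π_H = q_H(299 - q_H - (281 - q_H)/2) - 18q_H = (317/2 - (1/2)q_H)q_H - 18q_H.
Leader FOC: 281/2 - q_H = 0, so q_H = 281/2.
Then q_B = (281 - 281/2)/2 = 281/4.

140.50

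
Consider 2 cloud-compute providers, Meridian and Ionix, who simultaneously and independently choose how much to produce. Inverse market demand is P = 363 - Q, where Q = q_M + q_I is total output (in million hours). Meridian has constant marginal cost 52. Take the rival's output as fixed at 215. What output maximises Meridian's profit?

48

With the rival's output fixed at 215, Meridian's profit is π_M = (363 - 215 - q_M)q_M - (52q_M) = (148 - q_M)q_M - (52q_M).
∂π_M/∂q_M = 96 - 2q_M = 0, so q_M = 48.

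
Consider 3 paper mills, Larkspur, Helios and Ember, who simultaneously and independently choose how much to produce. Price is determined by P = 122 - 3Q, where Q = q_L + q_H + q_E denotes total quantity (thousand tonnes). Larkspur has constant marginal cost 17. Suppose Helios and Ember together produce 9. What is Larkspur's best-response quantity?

13

With rivals' combined output fixed at 9, Larkspur's profit is π_L = (122 - 3·9 - 3q_L)q_L - (17q_L) = (95 - 3q_L)q_L - (17q_L).
∂π_L/∂q_L = 78 - 6q_L = 0, so q_L = 13.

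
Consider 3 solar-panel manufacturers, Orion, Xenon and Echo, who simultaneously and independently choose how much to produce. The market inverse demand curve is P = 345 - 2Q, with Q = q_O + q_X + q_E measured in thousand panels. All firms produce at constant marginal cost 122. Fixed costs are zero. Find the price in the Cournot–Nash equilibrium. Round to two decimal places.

A representative firm's profit is π_i = q_i(345 - 2Q) - 122q_i.
First-order condition (treating rivals' output as given): 223 - 4q_i - 2·Σ_{j≠i} q_j = 0.
By symmetry each firm produces the same amount; substituting Σ_{j≠i} q_j = 2q_i yields q_i = 223/8.
Total output Q = 669/8, so price P = 345 - 2·(669/8) = 711/4.

177.75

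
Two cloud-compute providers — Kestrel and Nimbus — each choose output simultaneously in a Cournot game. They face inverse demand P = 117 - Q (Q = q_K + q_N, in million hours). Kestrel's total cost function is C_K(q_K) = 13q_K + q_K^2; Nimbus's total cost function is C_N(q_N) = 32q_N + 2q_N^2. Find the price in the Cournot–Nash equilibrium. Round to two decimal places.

Kestrel's profit: π_K = (117 - Q)q_K - (13q_K + q_K²). Setting ∂π_K/∂q_K = 0: 104 - 4q_K - (q_N) = 0.
Nimbus's profit: π_N = (117 - Q)q_N - (32q_N + 2q_N²). Setting ∂π_N/∂q_N = 0: 85 - 6q_N - (q_K) = 0.
Rearranging gives the reaction functions q_K = (104 - q_N)/4 and q_N = (85 - q_K)/6.
Substituting one into the other gives q_K = 539/23 and q_N = 236/23.
Total output Q = 775/23, so price P = 117 - 775/23 = 1916/23.

83.30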